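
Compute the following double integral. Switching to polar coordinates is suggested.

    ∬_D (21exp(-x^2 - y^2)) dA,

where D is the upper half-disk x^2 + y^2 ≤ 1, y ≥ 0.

The region D is 0 ≤ r ≤ 1, 0 ≤ θ ≤ π in polar coordinates, where x = r cos(θ), y = r sin(θ), and dA = r dr dθ.

Under the substitution, the integrand becomes 21exp(-r^2), so

    ∬_D (21exp(-x^2 - y^2)) dA = ∫_{0}^{π} ∫_{0}^{1} (21exp(-r^2)) · r dr dθ.

Inner integral (in r): ∫_{0}^{1} (21exp(-r^2)) · r dr = 21/2 - 21exp(-1)/2.

Outer integral (in θ): ∫_{0}^{π} (21/2 - 21exp(-1)/2) dθ = -21π (1 - e)exp(-1)/2.

Therefore ∬_D (21exp(-x^2 - y^2)) dA = -21π (1 - e)exp(-1)/2.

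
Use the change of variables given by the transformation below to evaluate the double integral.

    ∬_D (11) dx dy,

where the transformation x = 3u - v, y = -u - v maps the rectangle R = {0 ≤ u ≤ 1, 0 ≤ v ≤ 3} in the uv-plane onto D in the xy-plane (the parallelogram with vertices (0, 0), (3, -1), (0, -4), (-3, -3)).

Compute the Jacobian determinant of (x, y) with respect to (u, v):

    ∂(x,y)/∂(u,v) = | 3  -1 | = (3)(-1) - (-1)(-1) = -4.
                   | -1  -1 |

Its absolute value is |J| = 4 (the area scaling factor).

Substituting x = 3u - v, y = -u - v into the integrand,

    11 → 11,

so the integral becomes

    ∬_R (11) · |J| du dv = ∫_0^1 ∫_0^3 (44) dv du.

Inner (v): 132.
Outer (u): 132.

Therefore ∬_D (11) dx dy = 132.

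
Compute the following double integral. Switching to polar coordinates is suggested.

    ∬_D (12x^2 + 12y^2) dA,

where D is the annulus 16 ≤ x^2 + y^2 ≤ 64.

The region D is 4 ≤ r ≤ 8, 0 ≤ θ ≤ 2π in polar coordinates, where x = r cos(θ), y = r sin(θ), and dA = r dr dθ.

Under the substitution, the integrand becomes 12r^2, so

    ∬_D (12x^2 + 12y^2) dA = ∫_{0}^{2π} ∫_{4}^{8} (12r^2) · r dr dθ.

Inner integral (in r): ∫_{4}^{8} (12r^2) · r dr = 11520.

Outer integral (in θ): ∫_{0}^{2π} (11520) dθ = 23040π.

Therefore ∬_D (12x^2 + 12y^2) dA = 23040π.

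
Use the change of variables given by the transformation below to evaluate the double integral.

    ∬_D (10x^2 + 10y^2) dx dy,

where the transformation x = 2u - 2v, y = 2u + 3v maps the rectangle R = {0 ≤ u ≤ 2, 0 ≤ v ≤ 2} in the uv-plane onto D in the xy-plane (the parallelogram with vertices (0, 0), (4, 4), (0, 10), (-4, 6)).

Compute the Jacobian determinant of (x, y) with respect to (u, v):

    ∂(x,y)/∂(u,v) = | 2  -2 | = (2)(3) - (-2)(2) = 10.
                   | 2  3 |

Its absolute value is |J| = 10 (the area scaling factor).

Substituting x = 2u - 2v, y = 2u + 3v into the integrand,

    10x^2 + 10y^2 → 80u^2 + 40u v + 130v^2,

so the integral becomes

    ∬_R (80u^2 + 40u v + 130v^2) · |J| du dv = ∫_0^2 ∫_0^2 (800u^2 + 400u v + 1300v^2) dv du.

Inner (v): 1600u^2 + 800u + 10400/3.
Outer (u): 12800.

Therefore ∬_D (10x^2 + 10y^2) dx dy = 12800.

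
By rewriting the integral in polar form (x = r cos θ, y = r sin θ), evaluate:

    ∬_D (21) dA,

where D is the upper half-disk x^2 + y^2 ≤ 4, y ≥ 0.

The region D is 0 ≤ r ≤ 2, 0 ≤ θ ≤ π in polar coordinates, where x = r cos(θ), y = r sin(θ), and dA = r dr dθ.

Under the substitution, the integrand becomes 21, so

    ∬_D (21) dA = ∫_{0}^{π} ∫_{0}^{2} (21) · r dr dθ.

Inner integral (in r): ∫_{0}^{2} (21) · r dr = 42.

Outer integral (in θ): ∫_{0}^{π} (42) dθ = 42π.

Therefore ∬_D (21) dA = 42π.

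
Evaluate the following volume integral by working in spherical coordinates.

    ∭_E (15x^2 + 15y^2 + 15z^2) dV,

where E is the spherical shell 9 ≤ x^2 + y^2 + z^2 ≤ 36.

In spherical coordinates, x = ρ sin(φ) cos(θ), y = ρ sin(φ) sin(θ), z = ρ cos(φ), and dV = ρ^2 sin(φ) dρ dφ dθ.

The integrand becomes 15ρ^2, so

    ∭_E (15x^2 + 15y^2 + 15z^2) dV = ∫_{0}^{2π} ∫_{0}^{π} ∫_{3}^{6} (15ρ^2) · ρ^2 sin(φ) dρ dφ dθ.

Inner (ρ): 22599sin(φ).
Middle (φ): 45198.
Outer (θ): 90396π.

Therefore the triple integral equals 90396π.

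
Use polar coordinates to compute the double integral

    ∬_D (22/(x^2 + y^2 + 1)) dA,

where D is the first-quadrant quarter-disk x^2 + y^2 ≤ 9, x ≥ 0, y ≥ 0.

The region D is 0 ≤ r ≤ 3, 0 ≤ θ ≤ π/2 in polar coordinates, where x = r cos(θ), y = r sin(θ), and dA = r dr dθ.

Under the substitution, the integrand becomes 22/(r^2 + 1), so

    ∬_D (22/(x^2 + y^2 + 1)) dA = ∫_{0}^{π/2} ∫_{0}^{3} (22/(r^2 + 1)) · r dr dθ.

Inner integral (in r): ∫_{0}^{3} (22/(r^2 + 1)) · r dr = log(100000000000).

Outer integral (in θ): ∫_{0}^{π/2} (log(100000000000)) dθ = log(100000000000^(π/2)).

Therefore ∬_D (22/(x^2 + y^2 + 1)) dA = log(100000000000^(π/2)).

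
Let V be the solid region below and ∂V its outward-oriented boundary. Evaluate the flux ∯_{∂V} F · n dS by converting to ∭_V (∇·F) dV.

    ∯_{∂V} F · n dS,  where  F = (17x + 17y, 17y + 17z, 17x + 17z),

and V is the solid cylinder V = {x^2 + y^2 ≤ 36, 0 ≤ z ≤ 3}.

By the divergence theorem,

    ∯_{∂V} F · n dS = ∭_V (∇ · F) dV.

Compute the divergence:
    ∇ · F = ∂F_x/∂x + ∂F_y/∂y + ∂F_z/∂z = 17 + 17 + 17 = 51.

In cylindrical coordinates, x = r cos(θ), y = r sin(θ), z = z, dV = r dr dθ dz, with 0 ≤ r ≤ 6, 0 ≤ θ ≤ 2π, 0 ≤ z ≤ 3.

The integrand, after substitution and multiplying by the volume element, becomes (51) · r, so

    ∭_V (∇·F) dV = ∫_0^{2π} ∫_0^{6} ∫_0^{3} (51) · r dz dr dθ.

Inner (z from 0 to 3): 153r.
Middle (r from 0 to 6): 2754.
Outer (θ from 0 to 2π): 5508π.

Therefore ∯_{∂V} F · n dS = 5508π.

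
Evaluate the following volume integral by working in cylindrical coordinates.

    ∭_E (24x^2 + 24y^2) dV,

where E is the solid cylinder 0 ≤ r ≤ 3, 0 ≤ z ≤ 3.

In cylindrical coordinates, x = r cos(θ), y = r sin(θ), z = z, and dV = r dr dθ dz.

The integrand becomes 24r^2, so

    ∭_E (24x^2 + 24y^2) dV = ∫_{0}^{2π} ∫_{0}^{3} ∫_{0}^{3} (24r^2) · r dz dr dθ.

Inner (z): 72r^3.
Middle (r from 0 to 3): 1458.
Outer (θ): 2916π.

Therefore the triple integral equals 2916π.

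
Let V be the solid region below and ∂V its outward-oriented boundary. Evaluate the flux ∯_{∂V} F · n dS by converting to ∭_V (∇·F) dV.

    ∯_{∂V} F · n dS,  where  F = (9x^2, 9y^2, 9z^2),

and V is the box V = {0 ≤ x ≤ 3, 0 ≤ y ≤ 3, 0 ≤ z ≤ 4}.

By the divergence theorem,

    ∯_{∂V} F · n dS = ∭_V (∇ · F) dV.

Compute the divergence:
    ∇ · F = ∂F_x/∂x + ∂F_y/∂y + ∂F_z/∂z = 18x + 18y + 18z.

V is a rectangular box, so dV = dx dy dz with 0 ≤ x ≤ 3, 0 ≤ y ≤ 3, 0 ≤ z ≤ 4.

Integrate (18x + 18y + 18z) over V as an iterated integral:

    ∭_V (∇·F) dV = ∫_0^{3} ∫_0^{3} ∫_0^{4} (18x + 18y + 18z) dz dy dx.

Inner (z from 0 to 4): 72x + 72y + 144.
Middle (y from 0 to 3): 216x + 756.
Outer (x from 0 to 3): 3240.

Therefore ∯_{∂V} F · n dS = 3240.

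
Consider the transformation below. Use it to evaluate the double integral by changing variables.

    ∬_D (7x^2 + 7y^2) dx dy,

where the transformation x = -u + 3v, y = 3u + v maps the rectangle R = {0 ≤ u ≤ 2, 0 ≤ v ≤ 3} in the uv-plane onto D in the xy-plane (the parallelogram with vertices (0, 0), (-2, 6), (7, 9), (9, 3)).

Compute the Jacobian determinant of (x, y) with respect to (u, v):

    ∂(x,y)/∂(u,v) = | -1  3 | = (-1)(1) - (3)(3) = -10.
                   | 3  1 |

Its absolute value is |J| = 10 (the area scaling factor).

Substituting x = -u + 3v, y = 3u + v into the integrand,

    7x^2 + 7y^2 → 70u^2 + 70v^2,

so the integral becomes

    ∬_R (70u^2 + 70v^2) · |J| du dv = ∫_0^2 ∫_0^3 (700u^2 + 700v^2) dv du.

Inner (v): 2100u^2 + 6300.
Outer (u): 18200.

Therefore ∬_D (7x^2 + 7y^2) dx dy = 18200.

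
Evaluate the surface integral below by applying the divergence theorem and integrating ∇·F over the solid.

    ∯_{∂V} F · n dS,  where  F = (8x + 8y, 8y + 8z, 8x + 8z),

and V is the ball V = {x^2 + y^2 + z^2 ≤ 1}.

By the divergence theorem,

    ∯_{∂V} F · n dS = ∭_V (∇ · F) dV.

Compute the divergence:
    ∇ · F = ∂F_x/∂x + ∂F_y/∂y + ∂F_z/∂z = 8 + 8 + 8 = 24.

In spherical coordinates, x = ρ sin(φ) cos(θ), y = ρ sin(φ) sin(θ), z = ρ cos(φ), dV = ρ^2 sin(φ) dρ dφ dθ, with 0 ≤ ρ ≤ 1, 0 ≤ φ ≤ π, 0 ≤ θ ≤ 2π.

The integrand, after substitution and multiplying by the volume element, becomes (24) · ρ^2 sin(φ), so

    ∭_V (∇·F) dV = ∫_0^{2π} ∫_0^{π} ∫_0^{1} (24) · ρ^2 sin(φ) dρ dφ dθ.

Inner (ρ from 0 to 1): 8sin(φ).
Middle (φ from 0 to π): 16.
Outer (θ from 0 to 2π): 32π.

Therefore ∯_{∂V} F · n dS = 32π.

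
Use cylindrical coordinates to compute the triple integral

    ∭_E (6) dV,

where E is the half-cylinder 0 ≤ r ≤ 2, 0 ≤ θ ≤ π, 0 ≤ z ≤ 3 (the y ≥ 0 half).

In cylindrical coordinates, x = r cos(θ), y = r sin(θ), z = z, and dV = r dr dθ dz.

The integrand becomes 6, so

    ∭_E (6) dV = ∫_{0}^{π} ∫_{0}^{2} ∫_{0}^{3} (6) · r dz dr dθ.

Inner (z): 18r.
Middle (r from 0 to 2): 36.
Outer (θ): 36π.

Therefore the triple integral equals 36π.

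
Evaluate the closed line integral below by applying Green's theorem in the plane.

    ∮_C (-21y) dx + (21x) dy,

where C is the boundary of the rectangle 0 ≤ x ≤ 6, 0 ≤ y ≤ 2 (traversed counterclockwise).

Green's theorem converts the closed line integral into a double integral over the enclosed region D:

    ∮_C P dx + Q dy = ∬_D (∂Q/∂x - ∂P/∂y) dA.

Here P = -21y, Q = 21x, so

    ∂Q/∂x = 21,    ∂P/∂y = -21,
    ∂Q/∂x - ∂P/∂y = 42.

D is the region 0 ≤ x ≤ 6, 0 ≤ y ≤ 2. Evaluating the double integral:

    ∬_D (42) dA = ∫_0^{6} ∫_0^{2} (42) dy dx.

Inner (y from 0 to 2): 84.
Outer (x from 0 to 6): 504.

Therefore ∮_C P dx + Q dy = 504.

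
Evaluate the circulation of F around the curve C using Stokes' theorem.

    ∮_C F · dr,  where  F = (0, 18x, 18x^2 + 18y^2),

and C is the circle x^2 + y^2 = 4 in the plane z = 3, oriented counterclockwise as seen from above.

Let S be the flat disk x^2 + y^2 ≤ 4 in the plane z = 3, with upward unit normal n̂ = ẑ. By Stokes' theorem,

    ∮_C F · dr = ∬_S (∇ × F) · n̂ dS = ∬_D (curl F)_z dA,

where D is the disk x^2 + y^2 ≤ 4.

Compute the curl of F = (0, 18x, 18x^2 + 18y^2):
    (∇ × F)_x = ∂F_z/∂y - ∂F_y/∂z = 36y,
    (∇ × F)_y = ∂F_x/∂z - ∂F_z/∂x = -36x,
    (∇ × F)_z = ∂F_y/∂x - ∂F_x/∂y = 18.

On z = 3, (curl F)_z = 18.

Convert to polar (x = r cos θ, y = r sin θ, dA = r dr dθ); the integrand becomes 18, so

    ∬_D (curl F)_z dA = ∫_0^{2π} ∫_0^{2} (18) · r dr dθ.

Inner (r from 0 to 2): 36.
Outer (θ from 0 to 2π): 72π.

Therefore ∮_C F · dr = 72π.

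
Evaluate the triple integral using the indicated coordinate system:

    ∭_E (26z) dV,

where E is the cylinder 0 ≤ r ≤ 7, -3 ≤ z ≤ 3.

In cylindrical coordinates, x = r cos(θ), y = r sin(θ), z = z, and dV = r dr dθ dz.

The integrand becomes 26z, so

    ∭_E (26z) dV = ∫_{0}^{2π} ∫_{0}^{7} ∫_{-3}^{3} (26z) · r dz dr dθ.

Inner (z): 0.
Middle (r from 0 to 7): 0.
Outer (θ): 0.

Therefore the triple integral equals 0.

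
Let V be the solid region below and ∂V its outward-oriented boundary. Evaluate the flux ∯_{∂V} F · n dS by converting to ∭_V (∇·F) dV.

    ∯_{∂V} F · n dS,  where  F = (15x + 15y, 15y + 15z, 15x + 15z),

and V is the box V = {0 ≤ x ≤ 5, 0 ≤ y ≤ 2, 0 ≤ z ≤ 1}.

By the divergence theorem,

    ∯_{∂V} F · n dS = ∭_V (∇ · F) dV.

Compute the divergence:
    ∇ · F = ∂F_x/∂x + ∂F_y/∂y + ∂F_z/∂z = 15 + 15 + 15 = 45.

V is a rectangular box, so dV = dx dy dz with 0 ≤ x ≤ 5, 0 ≤ y ≤ 2, 0 ≤ z ≤ 1.

Integrate (45) over V as an iterated integral:

    ∭_V (∇·F) dV = ∫_0^{5} ∫_0^{2} ∫_0^{1} (45) dz dy dx.

Inner (z from 0 to 1): 45.
Middle (y from 0 to 2): 90.
Outer (x from 0 to 5): 450.

Therefore ∯_{∂V} F · n dS = 450.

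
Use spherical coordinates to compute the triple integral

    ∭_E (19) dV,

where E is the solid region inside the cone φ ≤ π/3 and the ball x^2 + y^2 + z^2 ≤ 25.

In spherical coordinates, x = ρ sin(φ) cos(θ), y = ρ sin(φ) sin(θ), z = ρ cos(φ), and dV = ρ^2 sin(φ) dρ dφ dθ.

The integrand becomes 19, so

    ∭_E (19) dV = ∫_{0}^{2π} ∫_{0}^{π/3} ∫_{0}^{5} (19) · ρ^2 sin(φ) dρ dφ dθ.

Inner (ρ): 2375sin(φ)/3.
Middle (φ): 2375/6.
Outer (θ): 2375π/3.

Therefore the triple integral equals 2375π/3.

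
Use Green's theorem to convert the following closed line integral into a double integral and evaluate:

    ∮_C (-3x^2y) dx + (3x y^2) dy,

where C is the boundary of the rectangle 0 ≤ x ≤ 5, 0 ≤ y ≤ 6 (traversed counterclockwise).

Green's theorem converts the closed line integral into a double integral over the enclosed region D:

    ∮_C P dx + Q dy = ∬_D (∂Q/∂x - ∂P/∂y) dA.

Here P = -3x^2y, Q = 3x y^2, so

    ∂Q/∂x = 3y^2,    ∂P/∂y = -3x^2,
    ∂Q/∂x - ∂P/∂y = 3x^2 + 3y^2.

D is the region 0 ≤ x ≤ 5, 0 ≤ y ≤ 6. Evaluating the double integral:

    ∬_D (3x^2 + 3y^2) dA = ∫_0^{5} ∫_0^{6} (3x^2 + 3y^2) dy dx.

Inner (y from 0 to 6): 18x^2 + 216.
Outer (x from 0 to 5): 1830.

Therefore ∮_C P dx + Q dy = 1830.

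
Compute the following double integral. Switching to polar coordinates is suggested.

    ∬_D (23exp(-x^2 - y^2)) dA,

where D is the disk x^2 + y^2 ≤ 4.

The region D is 0 ≤ r ≤ 2, 0 ≤ θ ≤ 2π in polar coordinates, where x = r cos(θ), y = r sin(θ), and dA = r dr dθ.

Under the substitution, the integrand becomes 23exp(-r^2), so

    ∬_D (23exp(-x^2 - y^2)) dA = ∫_{0}^{2π} ∫_{0}^{2} (23exp(-r^2)) · r dr dθ.

Inner integral (in r): ∫_{0}^{2} (23exp(-r^2)) · r dr = 23/2 - 23exp(-4)/2.

Outer integral (in θ): ∫_{0}^{2π} (23/2 - 23exp(-4)/2) dθ = -23π exp(-4) + 23π.

Therefore ∬_D (23exp(-x^2 - y^2)) dA = -23π exp(-4) + 23π.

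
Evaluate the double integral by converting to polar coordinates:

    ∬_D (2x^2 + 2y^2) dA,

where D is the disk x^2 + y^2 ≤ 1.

The region D is 0 ≤ r ≤ 1, 0 ≤ θ ≤ 2π in polar coordinates, where x = r cos(θ), y = r sin(θ), and dA = r dr dθ.

Under the substitution, the integrand becomes 2r^2, so

    ∬_D (2x^2 + 2y^2) dA = ∫_{0}^{2π} ∫_{0}^{1} (2r^2) · r dr dθ.

Inner integral (in r): ∫_{0}^{1} (2r^2) · r dr = 1/2.

Outer integral (in θ): ∫_{0}^{2π} (1/2) dθ = π.

Therefore ∬_D (2x^2 + 2y^2) dA = π.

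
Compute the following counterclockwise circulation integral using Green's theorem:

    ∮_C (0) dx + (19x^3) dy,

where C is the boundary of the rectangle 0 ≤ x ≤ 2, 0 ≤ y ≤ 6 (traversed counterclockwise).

Green's theorem converts the closed line integral into a double integral over the enclosed region D:

    ∮_C P dx + Q dy = ∬_D (∂Q/∂x - ∂P/∂y) dA.

Here P = 0, Q = 19x^3, so

    ∂Q/∂x = 57x^2,    ∂P/∂y = 0,
    ∂Q/∂x - ∂P/∂y = 57x^2.

D is the region 0 ≤ x ≤ 2, 0 ≤ y ≤ 6. Evaluating the double integral:

    ∬_D (57x^2) dA = ∫_0^{2} ∫_0^{6} (57x^2) dy dx.

Inner (y from 0 to 6): 342x^2.
Outer (x from 0 to 2): 912.

Therefore ∮_C P dx + Q dy = 912.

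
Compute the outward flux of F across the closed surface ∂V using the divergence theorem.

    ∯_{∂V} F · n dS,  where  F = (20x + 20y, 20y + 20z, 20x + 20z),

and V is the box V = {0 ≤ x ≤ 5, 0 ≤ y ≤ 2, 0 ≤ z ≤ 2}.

By the divergence theorem,

    ∯_{∂V} F · n dS = ∭_V (∇ · F) dV.

Compute the divergence:
    ∇ · F = ∂F_x/∂x + ∂F_y/∂y + ∂F_z/∂z = 20 + 20 + 20 = 60.

V is a rectangular box, so dV = dx dy dz with 0 ≤ x ≤ 5, 0 ≤ y ≤ 2, 0 ≤ z ≤ 2.

Integrate (60) over V as an iterated integral:

    ∭_V (∇·F) dV = ∫_0^{5} ∫_0^{2} ∫_0^{2} (60) dz dy dx.

Inner (z from 0 to 2): 120.
Middle (y from 0 to 2): 240.
Outer (x from 0 to 5): 1200.

Therefore ∯_{∂V} F · n dS = 1200.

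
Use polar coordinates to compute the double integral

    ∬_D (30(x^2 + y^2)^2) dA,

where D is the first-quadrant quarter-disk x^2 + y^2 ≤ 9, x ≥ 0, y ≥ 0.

The region D is 0 ≤ r ≤ 3, 0 ≤ θ ≤ π/2 in polar coordinates, where x = r cos(θ), y = r sin(θ), and dA = r dr dθ.

Under the substitution, the integrand becomes 30r^4, so

    ∬_D (30(x^2 + y^2)^2) dA = ∫_{0}^{π/2} ∫_{0}^{3} (30r^4) · r dr dθ.

Inner integral (in r): ∫_{0}^{3} (30r^4) · r dr = 3645.

Outer integral (in θ): ∫_{0}^{π/2} (3645) dθ = 3645π/2.

Therefore ∬_D (30(x^2 + y^2)^2) dA = 3645π/2.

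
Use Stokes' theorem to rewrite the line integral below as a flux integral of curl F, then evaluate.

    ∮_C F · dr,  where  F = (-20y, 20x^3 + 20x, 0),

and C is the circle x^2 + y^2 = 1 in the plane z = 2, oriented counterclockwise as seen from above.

Let S be the flat disk x^2 + y^2 ≤ 1 in the plane z = 2, with upward unit normal n̂ = ẑ. By Stokes' theorem,

    ∮_C F · dr = ∬_S (∇ × F) · n̂ dS = ∬_D (curl F)_z dA,

where D is the disk x^2 + y^2 ≤ 1.

Compute the curl of F = (-20y, 20x^3 + 20x, 0):
    (∇ × F)_x = ∂F_z/∂y - ∂F_y/∂z = 0,
    (∇ × F)_y = ∂F_x/∂z - ∂F_z/∂x = 0,
    (∇ × F)_z = ∂F_y/∂x - ∂F_x/∂y = 60x^2 + 40.

On z = 2, (curl F)_z = 60x^2 + 40.

Convert to polar (x = r cos θ, y = r sin θ, dA = r dr dθ); the integrand becomes 60r^2cos(θ)^2 + 40, so

    ∬_D (curl F)_z dA = ∫_0^{2π} ∫_0^{1} (60r^2cos(θ)^2 + 40) · r dr dθ.

Inner (r from 0 to 1): 15cos(θ)^2 + 20.
Outer (θ from 0 to 2π): 55π.

Therefore ∮_C F · dr = 55π.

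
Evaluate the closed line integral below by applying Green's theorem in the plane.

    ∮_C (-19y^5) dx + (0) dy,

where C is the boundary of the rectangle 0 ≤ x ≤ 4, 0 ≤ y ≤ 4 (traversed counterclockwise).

Green's theorem converts the closed line integral into a double integral over the enclosed region D:

    ∮_C P dx + Q dy = ∬_D (∂Q/∂x - ∂P/∂y) dA.

Here P = -19y^5, Q = 0, so

    ∂Q/∂x = 0,    ∂P/∂y = -95y^4,
    ∂Q/∂x - ∂P/∂y = 95y^4.

D is the region 0 ≤ x ≤ 4, 0 ≤ y ≤ 4. Evaluating the double integral:

    ∬_D (95y^4) dA = ∫_0^{4} ∫_0^{4} (95y^4) dy dx.

Inner (y from 0 to 4): 19456.
Outer (x from 0 to 4): 77824.

Therefore ∮_C P dx + Q dy = 77824.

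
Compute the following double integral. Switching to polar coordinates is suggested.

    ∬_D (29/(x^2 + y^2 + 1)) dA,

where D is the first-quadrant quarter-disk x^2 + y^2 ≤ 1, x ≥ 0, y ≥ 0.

The region D is 0 ≤ r ≤ 1, 0 ≤ θ ≤ π/2 in polar coordinates, where x = r cos(θ), y = r sin(θ), and dA = r dr dθ.

Under the substitution, the integrand becomes 29/(r^2 + 1), so

    ∬_D (29/(x^2 + y^2 + 1)) dA = ∫_{0}^{π/2} ∫_{0}^{1} (29/(r^2 + 1)) · r dr dθ.

Inner integral (in r): ∫_{0}^{1} (29/(r^2 + 1)) · r dr = 29log(2)/2.

Outer integral (in θ): ∫_{0}^{π/2} (29log(2)/2) dθ = 29π log(2)/4.

Therefore ∬_D (29/(x^2 + y^2 + 1)) dA = 29π log(2)/4.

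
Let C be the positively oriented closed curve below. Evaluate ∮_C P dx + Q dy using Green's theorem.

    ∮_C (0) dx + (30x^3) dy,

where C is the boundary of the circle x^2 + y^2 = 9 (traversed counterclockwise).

Green's theorem converts the closed line integral into a double integral over the enclosed region D:

    ∮_C P dx + Q dy = ∬_D (∂Q/∂x - ∂P/∂y) dA.

Here P = 0, Q = 30x^3, so

    ∂Q/∂x = 90x^2,    ∂P/∂y = 0,
    ∂Q/∂x - ∂P/∂y = 90x^2.

D is the region x^2 + y^2 ≤ 9. Evaluating the double integral:

In polar coordinates (x = r cos θ, y = r sin θ, dA = r dr dθ) the integrand becomes 90r^2cos(θ)^2, so

    ∬_D (90x^2) dA = ∫_0^{2π} ∫_0^{3} (90r^2cos(θ)^2) · r dr dθ.

Inner (r from 0 to 3): 3645cos(θ)^2/2.
Outer (θ from 0 to 2π): 3645π/2.

Therefore ∮_C P dx + Q dy = 3645π/2.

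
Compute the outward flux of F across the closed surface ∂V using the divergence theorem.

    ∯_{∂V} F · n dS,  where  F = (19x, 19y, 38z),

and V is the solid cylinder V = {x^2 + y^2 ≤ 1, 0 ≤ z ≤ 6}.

By the divergence theorem,

    ∯_{∂V} F · n dS = ∭_V (∇ · F) dV.

Compute the divergence:
    ∇ · F = ∂F_x/∂x + ∂F_y/∂y + ∂F_z/∂z = 19 + 19 + 38 = 76.

In cylindrical coordinates, x = r cos(θ), y = r sin(θ), z = z, dV = r dr dθ dz, with 0 ≤ r ≤ 1, 0 ≤ θ ≤ 2π, 0 ≤ z ≤ 6.

The integrand, after substitution and multiplying by the volume element, becomes (76) · r, so

    ∭_V (∇·F) dV = ∫_0^{2π} ∫_0^{1} ∫_0^{6} (76) · r dz dr dθ.

Inner (z from 0 to 6): 456r.
Middle (r from 0 to 1): 228.
Outer (θ from 0 to 2π): 456π.

Therefore ∯_{∂V} F · n dS = 456π.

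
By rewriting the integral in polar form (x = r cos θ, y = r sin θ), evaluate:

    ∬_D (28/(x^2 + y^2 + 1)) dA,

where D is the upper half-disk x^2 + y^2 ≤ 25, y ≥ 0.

The region D is 0 ≤ r ≤ 5, 0 ≤ θ ≤ π in polar coordinates, where x = r cos(θ), y = r sin(θ), and dA = r dr dθ.

Under the substitution, the integrand becomes 28/(r^2 + 1), so

    ∬_D (28/(x^2 + y^2 + 1)) dA = ∫_{0}^{π} ∫_{0}^{5} (28/(r^2 + 1)) · r dr dθ.

Inner integral (in r): ∫_{0}^{5} (28/(r^2 + 1)) · r dr = log(64509974703297150976).

Outer integral (in θ): ∫_{0}^{π} (log(64509974703297150976)) dθ = log(64509974703297150976^π).

Therefore ∬_D (28/(x^2 + y^2 + 1)) dA = log(64509974703297150976^π).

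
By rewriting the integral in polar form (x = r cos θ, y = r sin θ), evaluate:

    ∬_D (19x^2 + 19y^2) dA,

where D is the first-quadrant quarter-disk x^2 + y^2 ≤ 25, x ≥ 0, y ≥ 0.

The region D is 0 ≤ r ≤ 5, 0 ≤ θ ≤ π/2 in polar coordinates, where x = r cos(θ), y = r sin(θ), and dA = r dr dθ.

Under the substitution, the integrand becomes 19r^2, so

    ∬_D (19x^2 + 19y^2) dA = ∫_{0}^{π/2} ∫_{0}^{5} (19r^2) · r dr dθ.

Inner integral (in r): ∫_{0}^{5} (19r^2) · r dr = 11875/4.

Outer integral (in θ): ∫_{0}^{π/2} (11875/4) dθ = 11875π/8.

Therefore ∬_D (19x^2 + 19y^2) dA = 11875π/8.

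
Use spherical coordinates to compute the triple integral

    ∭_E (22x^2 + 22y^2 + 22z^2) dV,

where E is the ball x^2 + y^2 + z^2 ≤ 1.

In spherical coordinates, x = ρ sin(φ) cos(θ), y = ρ sin(φ) sin(θ), z = ρ cos(φ), and dV = ρ^2 sin(φ) dρ dφ dθ.

The integrand becomes 22ρ^2, so

    ∭_E (22x^2 + 22y^2 + 22z^2) dV = ∫_{0}^{2π} ∫_{0}^{π} ∫_{0}^{1} (22ρ^2) · ρ^2 sin(φ) dρ dφ dθ.

Inner (ρ): 22sin(φ)/5.
Middle (φ): 44/5.
Outer (θ): 88π/5.

Therefore the triple integral equals 88π/5.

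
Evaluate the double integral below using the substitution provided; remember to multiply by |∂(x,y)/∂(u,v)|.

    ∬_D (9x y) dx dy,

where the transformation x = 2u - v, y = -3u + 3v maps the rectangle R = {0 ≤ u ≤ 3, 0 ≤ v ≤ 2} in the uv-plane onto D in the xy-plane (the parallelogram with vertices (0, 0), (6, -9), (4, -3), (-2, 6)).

Compute the Jacobian determinant of (x, y) with respect to (u, v):

    ∂(x,y)/∂(u,v) = | 2  -1 | = (2)(3) - (-1)(-3) = 3.
                   | -3  3 |

Its absolute value is |J| = 3 (the area scaling factor).

Substituting x = 2u - v, y = -3u + 3v into the integrand,

    9x y → -54u^2 + 81u v - 27v^2,

so the integral becomes

    ∬_R (-54u^2 + 81u v - 27v^2) · |J| du dv = ∫_0^3 ∫_0^2 (-162u^2 + 243u v - 81v^2) dv du.

Inner (v): -324u^2 + 486u - 216.
Outer (u): -1377.

Therefore ∬_D (9x y) dx dy = -1377.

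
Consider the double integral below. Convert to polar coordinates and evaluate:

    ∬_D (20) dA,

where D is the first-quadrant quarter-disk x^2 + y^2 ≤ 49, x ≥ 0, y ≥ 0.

The region D is 0 ≤ r ≤ 7, 0 ≤ θ ≤ π/2 in polar coordinates, where x = r cos(θ), y = r sin(θ), and dA = r dr dθ.

Under the substitution, the integrand becomes 20, so

    ∬_D (20) dA = ∫_{0}^{π/2} ∫_{0}^{7} (20) · r dr dθ.

Inner integral (in r): ∫_{0}^{7} (20) · r dr = 490.

Outer integral (in θ): ∫_{0}^{π/2} (490) dθ = 245π.

Therefore ∬_D (20) dA = 245π.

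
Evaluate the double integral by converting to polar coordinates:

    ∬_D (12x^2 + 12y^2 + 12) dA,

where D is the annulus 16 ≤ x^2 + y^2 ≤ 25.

The region D is 4 ≤ r ≤ 5, 0 ≤ θ ≤ 2π in polar coordinates, where x = r cos(θ), y = r sin(θ), and dA = r dr dθ.

Under the substitution, the integrand becomes 12r^2 + 12, so

    ∬_D (12x^2 + 12y^2 + 12) dA = ∫_{0}^{2π} ∫_{4}^{5} (12r^2 + 12) · r dr dθ.

Inner integral (in r): ∫_{4}^{5} (12r^2 + 12) · r dr = 1161.

Outer integral (in θ): ∫_{0}^{2π} (1161) dθ = 2322π.

Therefore ∬_D (12x^2 + 12y^2 + 12) dA = 2322π.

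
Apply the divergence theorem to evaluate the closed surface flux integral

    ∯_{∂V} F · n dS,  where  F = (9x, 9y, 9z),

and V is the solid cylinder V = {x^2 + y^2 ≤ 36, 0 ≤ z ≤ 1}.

By the divergence theorem,

    ∯_{∂V} F · n dS = ∭_V (∇ · F) dV.

Compute the divergence:
    ∇ · F = ∂F_x/∂x + ∂F_y/∂y + ∂F_z/∂z = 9 + 9 + 9 = 27.

In cylindrical coordinates, x = r cos(θ), y = r sin(θ), z = z, dV = r dr dθ dz, with 0 ≤ r ≤ 6, 0 ≤ θ ≤ 2π, 0 ≤ z ≤ 1.

The integrand, after substitution and multiplying by the volume element, becomes (27) · r, so

    ∭_V (∇·F) dV = ∫_0^{2π} ∫_0^{6} ∫_0^{1} (27) · r dz dr dθ.

Inner (z from 0 to 1): 27r.
Middle (r from 0 to 6): 486.
Outer (θ from 0 to 2π): 972π.

Therefore ∯_{∂V} F · n dS = 972π.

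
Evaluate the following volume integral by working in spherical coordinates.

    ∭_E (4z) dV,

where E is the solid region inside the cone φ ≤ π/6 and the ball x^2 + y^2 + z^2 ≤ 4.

In spherical coordinates, x = ρ sin(φ) cos(θ), y = ρ sin(φ) sin(θ), z = ρ cos(φ), and dV = ρ^2 sin(φ) dρ dφ dθ.

The integrand becomes 4ρ cos(φ), so

    ∭_E (4z) dV = ∫_{0}^{2π} ∫_{0}^{π/6} ∫_{0}^{2} (4ρ cos(φ)) · ρ^2 sin(φ) dρ dφ dθ.

Inner (ρ): 8sin(2φ).
Middle (φ): 2.
Outer (θ): 4π.

Therefore the triple integral equals 4π.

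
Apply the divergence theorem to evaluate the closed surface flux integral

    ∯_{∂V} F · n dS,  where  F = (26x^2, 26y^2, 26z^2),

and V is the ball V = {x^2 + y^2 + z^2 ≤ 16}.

By the divergence theorem,

    ∯_{∂V} F · n dS = ∭_V (∇ · F) dV.

Compute the divergence:
    ∇ · F = ∂F_x/∂x + ∂F_y/∂y + ∂F_z/∂z = 52x + 52y + 52z.

In spherical coordinates, x = ρ sin(φ) cos(θ), y = ρ sin(φ) sin(θ), z = ρ cos(φ), dV = ρ^2 sin(φ) dρ dφ dθ, with 0 ≤ ρ ≤ 4, 0 ≤ φ ≤ π, 0 ≤ θ ≤ 2π.

The integrand, after substitution and multiplying by the volume element, becomes (52ρ (sqrt(2)sin(φ)sin(θ + π/4) + cos(φ))) · ρ^2 sin(φ), so

    ∭_V (∇·F) dV = ∫_0^{2π} ∫_0^{π} ∫_0^{4} (52ρ (sqrt(2)sin(φ)sin(θ + π/4) + cos(φ))) · ρ^2 sin(φ) dρ dφ dθ.

Inner (ρ from 0 to 4): 3328(sqrt(2)sin(φ)sin(θ + π/4) + cos(φ))sin(φ).
Middle (φ from 0 to π): 1664sqrt(2)π sin(θ + π/4).
Outer (θ from 0 to 2π): 0.

Therefore ∯_{∂V} F · n dS = 0.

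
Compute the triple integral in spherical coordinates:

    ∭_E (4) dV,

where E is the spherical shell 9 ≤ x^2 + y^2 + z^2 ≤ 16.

In spherical coordinates, x = ρ sin(φ) cos(θ), y = ρ sin(φ) sin(θ), z = ρ cos(φ), and dV = ρ^2 sin(φ) dρ dφ dθ.

The integrand becomes 4, so

    ∭_E (4) dV = ∫_{0}^{2π} ∫_{0}^{π} ∫_{3}^{4} (4) · ρ^2 sin(φ) dρ dφ dθ.

Inner (ρ): 148sin(φ)/3.
Middle (φ): 296/3.
Outer (θ): 592π/3.

Therefore the triple integral equals 592π/3.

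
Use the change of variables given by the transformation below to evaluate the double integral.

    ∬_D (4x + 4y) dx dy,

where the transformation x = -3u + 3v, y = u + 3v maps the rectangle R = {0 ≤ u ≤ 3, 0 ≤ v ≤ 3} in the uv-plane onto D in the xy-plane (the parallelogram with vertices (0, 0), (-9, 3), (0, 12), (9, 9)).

Compute the Jacobian determinant of (x, y) with respect to (u, v):

    ∂(x,y)/∂(u,v) = | -3  3 | = (-3)(3) - (3)(1) = -12.
                   | 1  3 |

Its absolute value is |J| = 12 (the area scaling factor).

Substituting x = -3u + 3v, y = u + 3v into the integrand,

    4x + 4y → -8u + 24v,

so the integral becomes

    ∬_R (-8u + 24v) · |J| du dv = ∫_0^3 ∫_0^3 (-96u + 288v) dv du.

Inner (v): 1296 - 288u.
Outer (u): 2592.

Therefore ∬_D (4x + 4y) dx dy = 2592.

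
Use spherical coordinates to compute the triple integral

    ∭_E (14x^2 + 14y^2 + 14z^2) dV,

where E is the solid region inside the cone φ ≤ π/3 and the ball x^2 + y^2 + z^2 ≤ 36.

In spherical coordinates, x = ρ sin(φ) cos(θ), y = ρ sin(φ) sin(θ), z = ρ cos(φ), and dV = ρ^2 sin(φ) dρ dφ dθ.

The integrand becomes 14ρ^2, so

    ∭_E (14x^2 + 14y^2 + 14z^2) dV = ∫_{0}^{2π} ∫_{0}^{π/3} ∫_{0}^{6} (14ρ^2) · ρ^2 sin(φ) dρ dφ dθ.

Inner (ρ): 108864sin(φ)/5.
Middle (φ): 54432/5.
Outer (θ): 108864π/5.

Therefore the triple integral equals 108864π/5.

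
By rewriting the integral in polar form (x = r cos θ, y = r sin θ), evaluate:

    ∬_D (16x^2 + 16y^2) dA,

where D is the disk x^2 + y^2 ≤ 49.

The region D is 0 ≤ r ≤ 7, 0 ≤ θ ≤ 2π in polar coordinates, where x = r cos(θ), y = r sin(θ), and dA = r dr dθ.

Under the substitution, the integrand becomes 16r^2, so

    ∬_D (16x^2 + 16y^2) dA = ∫_{0}^{2π} ∫_{0}^{7} (16r^2) · r dr dθ.

Inner integral (in r): ∫_{0}^{7} (16r^2) · r dr = 9604.

Outer integral (in θ): ∫_{0}^{2π} (9604) dθ = 19208π.

Therefore ∬_D (16x^2 + 16y^2) dA = 19208π.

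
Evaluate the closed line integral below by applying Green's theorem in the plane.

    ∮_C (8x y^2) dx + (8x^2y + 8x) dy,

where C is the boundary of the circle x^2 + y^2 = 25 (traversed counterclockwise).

Green's theorem converts the closed line integral into a double integral over the enclosed region D:

    ∮_C P dx + Q dy = ∬_D (∂Q/∂x - ∂P/∂y) dA.

Here P = 8x y^2, Q = 8x^2y + 8x, so

    ∂Q/∂x = 16x y + 8,    ∂P/∂y = 16x y,
    ∂Q/∂x - ∂P/∂y = 8.

D is the region x^2 + y^2 ≤ 25. Evaluating the double integral:

In polar coordinates (x = r cos θ, y = r sin θ, dA = r dr dθ) the integrand becomes 8, so

    ∬_D (8) dA = ∫_0^{2π} ∫_0^{5} (8) · r dr dθ.

Inner (r from 0 to 5): 100.
Outer (θ from 0 to 2π): 200π.

Therefore ∮_C P dx + Q dy = 200π.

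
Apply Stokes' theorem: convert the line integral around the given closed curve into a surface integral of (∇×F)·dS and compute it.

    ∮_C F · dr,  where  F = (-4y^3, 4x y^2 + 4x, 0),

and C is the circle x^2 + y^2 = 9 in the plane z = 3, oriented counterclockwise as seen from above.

Let S be the flat disk x^2 + y^2 ≤ 9 in the plane z = 3, with upward unit normal n̂ = ẑ. By Stokes' theorem,

    ∮_C F · dr = ∬_S (∇ × F) · n̂ dS = ∬_D (curl F)_z dA,

where D is the disk x^2 + y^2 ≤ 9.

Compute the curl of F = (-4y^3, 4x y^2 + 4x, 0):
    (∇ × F)_x = ∂F_z/∂y - ∂F_y/∂z = 0,
    (∇ × F)_y = ∂F_x/∂z - ∂F_z/∂x = 0,
    (∇ × F)_z = ∂F_y/∂x - ∂F_x/∂y = 16y^2 + 4.

On z = 3, (curl F)_z = 16y^2 + 4.

Convert to polar (x = r cos θ, y = r sin θ, dA = r dr dθ); the integrand becomes 16r^2sin(θ)^2 + 4, so

    ∬_D (curl F)_z dA = ∫_0^{2π} ∫_0^{3} (16r^2sin(θ)^2 + 4) · r dr dθ.

Inner (r from 0 to 3): 324sin(θ)^2 + 18.
Outer (θ from 0 to 2π): 360π.

Therefore ∮_C F · dr = 360π.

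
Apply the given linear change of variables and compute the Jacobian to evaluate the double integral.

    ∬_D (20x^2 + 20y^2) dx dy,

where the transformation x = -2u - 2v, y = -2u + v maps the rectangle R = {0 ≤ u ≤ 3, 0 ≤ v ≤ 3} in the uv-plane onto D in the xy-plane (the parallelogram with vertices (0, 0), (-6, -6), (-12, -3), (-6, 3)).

Compute the Jacobian determinant of (x, y) with respect to (u, v):

    ∂(x,y)/∂(u,v) = | -2  -2 | = (-2)(1) - (-2)(-2) = -6.
                   | -2  1 |

Its absolute value is |J| = 6 (the area scaling factor).

Substituting x = -2u - 2v, y = -2u + v into the integrand,

    20x^2 + 20y^2 → 160u^2 + 80u v + 100v^2,

so the integral becomes

    ∬_R (160u^2 + 80u v + 100v^2) · |J| du dv = ∫_0^3 ∫_0^3 (960u^2 + 480u v + 600v^2) dv du.

Inner (v): 2880u^2 + 2160u + 5400.
Outer (u): 51840.

Therefore ∬_D (20x^2 + 20y^2) dx dy = 51840.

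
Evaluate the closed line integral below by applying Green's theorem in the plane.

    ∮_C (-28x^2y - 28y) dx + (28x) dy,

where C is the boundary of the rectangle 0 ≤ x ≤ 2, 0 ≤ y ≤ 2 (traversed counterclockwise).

Green's theorem converts the closed line integral into a double integral over the enclosed region D:

    ∮_C P dx + Q dy = ∬_D (∂Q/∂x - ∂P/∂y) dA.

Here P = -28x^2y - 28y, Q = 28x, so

    ∂Q/∂x = 28,    ∂P/∂y = -28x^2 - 28,
    ∂Q/∂x - ∂P/∂y = 28x^2 + 56.

D is the region 0 ≤ x ≤ 2, 0 ≤ y ≤ 2. Evaluating the double integral:

    ∬_D (28x^2 + 56) dA = ∫_0^{2} ∫_0^{2} (28x^2 + 56) dy dx.

Inner (y from 0 to 2): 56x^2 + 112.
Outer (x from 0 to 2): 1120/3.

Therefore ∮_C P dx + Q dy = 1120/3.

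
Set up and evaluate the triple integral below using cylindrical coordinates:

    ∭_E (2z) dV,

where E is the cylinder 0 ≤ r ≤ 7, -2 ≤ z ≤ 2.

In cylindrical coordinates, x = r cos(θ), y = r sin(θ), z = z, and dV = r dr dθ dz.

The integrand becomes 2z, so

    ∭_E (2z) dV = ∫_{0}^{2π} ∫_{0}^{7} ∫_{-2}^{2} (2z) · r dz dr dθ.

Inner (z): 0.
Middle (r from 0 to 7): 0.
Outer (θ): 0.

Therefore the triple integral equals 0.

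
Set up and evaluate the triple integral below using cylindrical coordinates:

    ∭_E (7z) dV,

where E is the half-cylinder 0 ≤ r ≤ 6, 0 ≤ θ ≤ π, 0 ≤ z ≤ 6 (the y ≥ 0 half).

In cylindrical coordinates, x = r cos(θ), y = r sin(θ), z = z, and dV = r dr dθ dz.

The integrand becomes 7z, so

    ∭_E (7z) dV = ∫_{0}^{π} ∫_{0}^{6} ∫_{0}^{6} (7z) · r dz dr dθ.

Inner (z): 126r.
Middle (r from 0 to 6): 2268.
Outer (θ): 2268π.

Therefore the triple integral equals 2268π.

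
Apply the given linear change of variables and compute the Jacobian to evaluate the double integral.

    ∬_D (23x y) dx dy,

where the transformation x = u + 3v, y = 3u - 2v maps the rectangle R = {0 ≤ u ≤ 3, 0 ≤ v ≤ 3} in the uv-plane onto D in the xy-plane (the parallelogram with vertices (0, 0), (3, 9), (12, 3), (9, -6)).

Compute the Jacobian determinant of (x, y) with respect to (u, v):

    ∂(x,y)/∂(u,v) = | 1  3 | = (1)(-2) - (3)(3) = -11.
                   | 3  -2 |

Its absolute value is |J| = 11 (the area scaling factor).

Substituting x = u + 3v, y = 3u - 2v into the integrand,

    23x y → 69u^2 + 161u v - 138v^2,

so the integral becomes

    ∬_R (69u^2 + 161u v - 138v^2) · |J| du dv = ∫_0^3 ∫_0^3 (759u^2 + 1771u v - 1518v^2) dv du.

Inner (v): 2277u^2 + 15939u/2 - 13662.
Outer (u): 61479/4.

Therefore ∬_D (23x y) dx dy = 61479/4.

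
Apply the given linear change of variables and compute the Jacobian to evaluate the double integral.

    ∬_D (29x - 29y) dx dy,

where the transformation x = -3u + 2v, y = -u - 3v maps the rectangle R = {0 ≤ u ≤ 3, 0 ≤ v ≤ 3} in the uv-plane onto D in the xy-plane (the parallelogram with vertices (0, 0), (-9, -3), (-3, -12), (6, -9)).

Compute the Jacobian determinant of (x, y) with respect to (u, v):

    ∂(x,y)/∂(u,v) = | -3  2 | = (-3)(-3) - (2)(-1) = 11.
                   | -1  -3 |

Its absolute value is |J| = 11 (the area scaling factor).

Substituting x = -3u + 2v, y = -u - 3v into the integrand,

    29x - 29y → -58u + 145v,

so the integral becomes

    ∬_R (-58u + 145v) · |J| du dv = ∫_0^3 ∫_0^3 (-638u + 1595v) dv du.

Inner (v): 14355/2 - 1914u.
Outer (u): 25839/2.

Therefore ∬_D (29x - 29y) dx dy = 25839/2.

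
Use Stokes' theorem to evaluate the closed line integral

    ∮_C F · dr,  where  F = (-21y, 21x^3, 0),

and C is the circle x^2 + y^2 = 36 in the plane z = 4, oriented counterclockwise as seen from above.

Let S be the flat disk x^2 + y^2 ≤ 36 in the plane z = 4, with upward unit normal n̂ = ẑ. By Stokes' theorem,

    ∮_C F · dr = ∬_S (∇ × F) · n̂ dS = ∬_D (curl F)_z dA,

where D is the disk x^2 + y^2 ≤ 36.

Compute the curl of F = (-21y, 21x^3, 0):
    (∇ × F)_x = ∂F_z/∂y - ∂F_y/∂z = 0,
    (∇ × F)_y = ∂F_x/∂z - ∂F_z/∂x = 0,
    (∇ × F)_z = ∂F_y/∂x - ∂F_x/∂y = 63x^2 + 21.

On z = 4, (curl F)_z = 63x^2 + 21.

Convert to polar (x = r cos θ, y = r sin θ, dA = r dr dθ); the integrand becomes 63r^2cos(θ)^2 + 21, so

    ∬_D (curl F)_z dA = ∫_0^{2π} ∫_0^{6} (63r^2cos(θ)^2 + 21) · r dr dθ.

Inner (r from 0 to 6): 20412cos(θ)^2 + 378.
Outer (θ from 0 to 2π): 21168π.

Therefore ∮_C F · dr = 21168π.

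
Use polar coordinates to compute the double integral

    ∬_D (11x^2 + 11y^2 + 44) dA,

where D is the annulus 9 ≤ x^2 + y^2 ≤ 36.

The region D is 3 ≤ r ≤ 6, 0 ≤ θ ≤ 2π in polar coordinates, where x = r cos(θ), y = r sin(θ), and dA = r dr dθ.

Under the substitution, the integrand becomes 11r^2 + 44, so

    ∬_D (11x^2 + 11y^2 + 44) dA = ∫_{0}^{2π} ∫_{3}^{6} (11r^2 + 44) · r dr dθ.

Inner integral (in r): ∫_{3}^{6} (11r^2 + 44) · r dr = 15741/4.

Outer integral (in θ): ∫_{0}^{2π} (15741/4) dθ = 15741π/2.

Therefore ∬_D (11x^2 + 11y^2 + 44) dA = 15741π/2.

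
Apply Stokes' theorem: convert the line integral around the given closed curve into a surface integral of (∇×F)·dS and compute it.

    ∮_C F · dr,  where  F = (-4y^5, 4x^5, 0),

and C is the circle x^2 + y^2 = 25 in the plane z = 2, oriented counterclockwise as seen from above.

Let S be the flat disk x^2 + y^2 ≤ 25 in the plane z = 2, with upward unit normal n̂ = ẑ. By Stokes' theorem,

    ∮_C F · dr = ∬_S (∇ × F) · n̂ dS = ∬_D (curl F)_z dA,

where D is the disk x^2 + y^2 ≤ 25.

Compute the curl of F = (-4y^5, 4x^5, 0):
    (∇ × F)_x = ∂F_z/∂y - ∂F_y/∂z = 0,
    (∇ × F)_y = ∂F_x/∂z - ∂F_z/∂x = 0,
    (∇ × F)_z = ∂F_y/∂x - ∂F_x/∂y = 20x^4 + 20y^4.

On z = 2, (curl F)_z = 20x^4 + 20y^4.

Convert to polar (x = r cos θ, y = r sin θ, dA = r dr dθ); the integrand becomes 20r^4(sin(θ)^4 + cos(θ)^4), so

    ∬_D (curl F)_z dA = ∫_0^{2π} ∫_0^{5} (20r^4(sin(θ)^4 + cos(θ)^4)) · r dr dθ.

Inner (r from 0 to 5): 156250sin(θ)^4/3 + 156250cos(θ)^4/3.
Outer (θ from 0 to 2π): 78125π.

Therefore ∮_C F · dr = 78125π.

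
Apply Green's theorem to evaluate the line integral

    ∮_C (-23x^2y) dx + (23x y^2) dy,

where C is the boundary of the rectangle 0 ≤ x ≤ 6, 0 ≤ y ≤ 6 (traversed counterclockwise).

Green's theorem converts the closed line integral into a double integral over the enclosed region D:

    ∮_C P dx + Q dy = ∬_D (∂Q/∂x - ∂P/∂y) dA.

Here P = -23x^2y, Q = 23x y^2, so

    ∂Q/∂x = 23y^2,    ∂P/∂y = -23x^2,
    ∂Q/∂x - ∂P/∂y = 23x^2 + 23y^2.

D is the region 0 ≤ x ≤ 6, 0 ≤ y ≤ 6. Evaluating the double integral:

    ∬_D (23x^2 + 23y^2) dA = ∫_0^{6} ∫_0^{6} (23x^2 + 23y^2) dy dx.

Inner (y from 0 to 6): 138x^2 + 1656.
Outer (x from 0 to 6): 19872.

Therefore ∮_C P dx + Q dy = 19872.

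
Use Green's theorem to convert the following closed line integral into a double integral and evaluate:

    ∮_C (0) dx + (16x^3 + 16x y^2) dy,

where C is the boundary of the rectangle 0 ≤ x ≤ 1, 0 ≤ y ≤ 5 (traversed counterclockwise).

Green's theorem converts the closed line integral into a double integral over the enclosed region D:

    ∮_C P dx + Q dy = ∬_D (∂Q/∂x - ∂P/∂y) dA.

Here P = 0, Q = 16x^3 + 16x y^2, so

    ∂Q/∂x = 48x^2 + 16y^2,    ∂P/∂y = 0,
    ∂Q/∂x - ∂P/∂y = 48x^2 + 16y^2.

D is the region 0 ≤ x ≤ 1, 0 ≤ y ≤ 5. Evaluating the double integral:

    ∬_D (48x^2 + 16y^2) dA = ∫_0^{1} ∫_0^{5} (48x^2 + 16y^2) dy dx.

Inner (y from 0 to 5): 240x^2 + 2000/3.
Outer (x from 0 to 1): 2240/3.

Therefore ∮_C P dx + Q dy = 2240/3.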